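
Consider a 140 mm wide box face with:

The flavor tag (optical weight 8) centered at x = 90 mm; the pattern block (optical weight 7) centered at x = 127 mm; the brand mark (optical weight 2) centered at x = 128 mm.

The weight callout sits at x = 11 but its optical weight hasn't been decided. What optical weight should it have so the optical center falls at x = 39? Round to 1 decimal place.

w ≈ 42.9

Existing Σw = 17 (8 + 7 + 2); existing moment 8·90 + 7·127 + 2·128 = 1865.
Balance at x = 39 requires (1865 + w·11) / (17 + w) = 39.
So w = (39·17 − 1865)/(11 − 39) = -1202/-28 ≈ 42.93.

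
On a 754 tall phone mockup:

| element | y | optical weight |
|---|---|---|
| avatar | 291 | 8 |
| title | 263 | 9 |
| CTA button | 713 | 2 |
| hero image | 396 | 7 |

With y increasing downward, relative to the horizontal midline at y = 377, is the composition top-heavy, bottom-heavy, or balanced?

top-heavy

Weights sum to 8 + 9 + 2 + 7 = 26.
y: (8·291 + 9·263 + 2·713 + 7·396) / 26 = 8893 / 26 ≈ 342.04
342.0 vs midline 377 → top-heavy.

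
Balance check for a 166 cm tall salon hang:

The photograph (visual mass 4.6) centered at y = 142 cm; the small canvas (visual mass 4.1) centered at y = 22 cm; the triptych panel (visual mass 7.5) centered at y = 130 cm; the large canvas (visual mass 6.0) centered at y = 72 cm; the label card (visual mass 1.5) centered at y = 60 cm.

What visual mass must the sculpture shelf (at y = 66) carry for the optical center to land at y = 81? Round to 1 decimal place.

Known weights sum to 4.6 + 4.1 + 7.5 + 6.0 + 1.5 = 23.7; their moment is 4.6·142 + 4.1·22 + 7.5·130 + 6.0·72 + 1.5·60 = 2240.4.
Balance at y = 81 requires (2240.4 + w·66) / (23.7 + w) = 81.
Rearranging, w·(66 − 81) = 81·23.7 − 2240.4 = -320.7, so w ≈ -320.7/-15 = 21.38.

w ≈ 21.4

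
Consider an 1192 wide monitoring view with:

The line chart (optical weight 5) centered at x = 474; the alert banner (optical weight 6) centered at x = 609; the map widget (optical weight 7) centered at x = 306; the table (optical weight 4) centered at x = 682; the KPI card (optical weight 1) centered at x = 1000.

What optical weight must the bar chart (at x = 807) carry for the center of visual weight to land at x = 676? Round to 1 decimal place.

w ≈ 27.9

Existing Σw = 23 (5 + 6 + 7 + 4 + 1); existing moment 5·474 + 6·609 + 7·306 + 4·682 + 1·1000 = 11894.
For the centroid to hit 676: (11894 + w·807) / (23 + w) = 676.
Rearranging, w·(807 − 676) = 676·23 − 11894 = 3654, so w ≈ 3654/131 = 27.89.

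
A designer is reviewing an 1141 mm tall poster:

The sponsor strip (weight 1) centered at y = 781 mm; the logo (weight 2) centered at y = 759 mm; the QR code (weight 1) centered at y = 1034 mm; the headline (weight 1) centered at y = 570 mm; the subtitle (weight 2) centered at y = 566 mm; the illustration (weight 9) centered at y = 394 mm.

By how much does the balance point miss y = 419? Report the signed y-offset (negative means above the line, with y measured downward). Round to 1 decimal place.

≈ 117.3 mm

Σw = 1 + 2 + 1 + 1 + 2 + 9 = 16.
Σw·y = 1·781 + 2·759 + 1·1034 + 1·570 + 2·566 + 9·394 = 8581, so ȳ = 8581/16 ≈ 536.31.
Difference: 536.31 − 419 ≈ 117.31.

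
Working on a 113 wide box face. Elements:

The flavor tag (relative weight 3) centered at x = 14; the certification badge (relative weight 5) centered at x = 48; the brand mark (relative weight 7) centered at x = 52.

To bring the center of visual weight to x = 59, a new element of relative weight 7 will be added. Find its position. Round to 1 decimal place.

x ≈ 93.1

With the new element, Σw becomes 3 + 5 + 7 + 7 = 22.
x: target moment 22×59 = 1298; current 3·14 + 5·48 + 7·52 = 646; the new element supplies 652, so x = 652/7 ≈ 93.14.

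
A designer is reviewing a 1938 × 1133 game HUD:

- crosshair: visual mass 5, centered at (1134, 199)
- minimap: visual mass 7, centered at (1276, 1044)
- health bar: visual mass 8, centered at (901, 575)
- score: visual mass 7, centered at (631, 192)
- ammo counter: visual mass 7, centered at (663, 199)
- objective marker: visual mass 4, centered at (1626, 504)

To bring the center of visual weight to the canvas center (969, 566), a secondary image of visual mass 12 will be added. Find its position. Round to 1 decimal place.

New total weight: (5 + 7 + 8 + 7 + 7 + 4) + 12 = 50.
x: target moment 50×969 = 48450; current 5·1134 + 7·1276 + 8·901 + 7·631 + 7·663 + 4·1626 = 37372; the secondary image supplies 11078, so x = 11078/12 ≈ 923.17.
y: target moment 50×566 = 28300; current 5·199 + 7·1044 + 8·575 + 7·192 + 7·199 + 4·504 = 17656; the secondary image supplies 10644, so y = 10644/12 ≈ 887.00.

(923.2, 887.0)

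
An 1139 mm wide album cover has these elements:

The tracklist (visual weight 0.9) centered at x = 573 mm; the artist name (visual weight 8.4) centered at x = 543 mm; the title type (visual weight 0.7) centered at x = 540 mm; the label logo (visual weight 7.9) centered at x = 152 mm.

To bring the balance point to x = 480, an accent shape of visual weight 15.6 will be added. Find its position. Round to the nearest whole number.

x ≈ 604

With the accent shape, Σw becomes 0.9 + 8.4 + 0.7 + 7.9 + 15.6 = 33.5.
x: target moment 33.5×480 = 16080.0; current 0.9·573 + 8.4·543 + 0.7·540 + 7.9·152 = 6655.7; the accent shape supplies 9424.3, so x = 9424.3/15.6 ≈ 604.12.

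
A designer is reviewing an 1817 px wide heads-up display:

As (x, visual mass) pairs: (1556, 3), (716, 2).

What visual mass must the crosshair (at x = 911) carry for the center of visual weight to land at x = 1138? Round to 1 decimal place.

w ≈ 1.8

Existing Σw = 5 (3 + 2); existing moment 3·1556 + 2·716 = 6100.
Balance at x = 1138 requires (6100 + w·911) / (5 + w) = 1138.
Rearranging, w·(911 − 1138) = 1138·5 − 6100 = -410, so w ≈ -410/-227 = 1.81.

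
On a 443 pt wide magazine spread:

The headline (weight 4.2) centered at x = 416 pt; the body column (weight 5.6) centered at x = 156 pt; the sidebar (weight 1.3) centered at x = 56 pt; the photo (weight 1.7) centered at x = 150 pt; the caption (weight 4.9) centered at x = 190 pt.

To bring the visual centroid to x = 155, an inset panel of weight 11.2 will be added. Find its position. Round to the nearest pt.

x ≈ 54

With the inset panel, Σw becomes 4.2 + 5.6 + 1.3 + 1.7 + 4.9 + 11.2 = 28.9.
x: need Σw·x = 28.9·155 = 4479.5. Existing = 4.2·416 + 5.6·156 + 1.3·56 + 1.7·150 + 4.9·190 = 3879.6. Remainder 599.9 / 11.2 ≈ 53.56.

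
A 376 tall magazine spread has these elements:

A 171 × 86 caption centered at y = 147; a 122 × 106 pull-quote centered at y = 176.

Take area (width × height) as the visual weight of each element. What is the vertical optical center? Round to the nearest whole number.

y ≈ 161

Taking area as weight: caption 171·86 = 14706, pull-quote 122·106 = 12932. Sum 27638.
y-moment: 14706·147 + 12932·176 = 4437814; centroid 4437814/27638 ≈ 160.57.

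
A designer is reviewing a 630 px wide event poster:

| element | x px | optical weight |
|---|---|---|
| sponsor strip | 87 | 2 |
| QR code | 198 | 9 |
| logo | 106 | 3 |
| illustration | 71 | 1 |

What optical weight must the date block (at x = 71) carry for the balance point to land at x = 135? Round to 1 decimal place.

w ≈ 5.0

Fixed elements: Σw = 2 + 9 + 3 + 1 = 15, Σw·x = 2·87 + 9·198 + 3·106 + 1·71 = 2345.
For the centroid to hit 135: (2345 + w·71) / (15 + w) = 135.
Solving: w = (135·15 − 2345) / (71 − 135) = -320 / -64 ≈ 5.00.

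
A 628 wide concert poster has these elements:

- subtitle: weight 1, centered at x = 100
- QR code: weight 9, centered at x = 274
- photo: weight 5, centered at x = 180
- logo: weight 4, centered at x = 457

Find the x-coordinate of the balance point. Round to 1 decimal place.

x ≈ 278.6

Σw = 1 + 9 + 5 + 4 = 19.
x-moment: 1·100 + 9·274 + 5·180 + 4·457 = 5294; centroid 5294/19 ≈ 278.63.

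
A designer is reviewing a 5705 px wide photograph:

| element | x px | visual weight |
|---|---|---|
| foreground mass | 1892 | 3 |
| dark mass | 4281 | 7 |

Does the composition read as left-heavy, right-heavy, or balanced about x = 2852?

right-heavy

Weights sum to 3 + 7 = 10.
Σw·x = 3·1892 + 7·4281 = 35643, so x̄ = 35643/10 ≈ 3564.30.
3564.3 lies right of the midline 2852, so the layout is right-heavy.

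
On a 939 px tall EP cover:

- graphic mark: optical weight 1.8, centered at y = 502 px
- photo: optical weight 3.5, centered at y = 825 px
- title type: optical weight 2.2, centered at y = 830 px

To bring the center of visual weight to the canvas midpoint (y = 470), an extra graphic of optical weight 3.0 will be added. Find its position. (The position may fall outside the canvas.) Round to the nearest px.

y ≈ -227

After adding the extra graphic, total weight = 1.8 + 3.5 + 2.2 + 3.0 = 10.5.
Along y: (5617.1 + 3.0·y) / 10.5 = 470 (existing moment 1.8·502 + 3.5·825 + 2.2·830 = 5617.1) ⇒ y = (4935.0 − 5617.1) / 3.0 ≈ -227.37.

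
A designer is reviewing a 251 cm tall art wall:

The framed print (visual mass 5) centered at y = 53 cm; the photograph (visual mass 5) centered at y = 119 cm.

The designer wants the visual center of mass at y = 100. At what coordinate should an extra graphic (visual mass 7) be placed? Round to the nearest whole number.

With the extra graphic, Σw becomes 5 + 5 + 7 = 17.
Along y: (860 + 7·y) / 17 = 100 (existing moment 5·53 + 5·119 = 860) ⇒ y = (1700 − 860) / 7 ≈ 120.00.

y ≈ 120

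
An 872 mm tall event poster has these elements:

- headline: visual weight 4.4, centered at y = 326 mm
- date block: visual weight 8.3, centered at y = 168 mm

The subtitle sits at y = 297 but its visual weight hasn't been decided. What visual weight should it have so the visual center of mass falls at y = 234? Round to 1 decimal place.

w ≈ 2.3

Existing Σw = 12.7 (4.4 + 8.3); existing moment 4.4·326 + 8.3·168 = 2828.8.
For the centroid to hit 234: (2828.8 + w·297) / (12.7 + w) = 234.
Rearranging, w·(297 − 234) = 234·12.7 − 2828.8 = 143.0, so w ≈ 143.0/63 = 2.27.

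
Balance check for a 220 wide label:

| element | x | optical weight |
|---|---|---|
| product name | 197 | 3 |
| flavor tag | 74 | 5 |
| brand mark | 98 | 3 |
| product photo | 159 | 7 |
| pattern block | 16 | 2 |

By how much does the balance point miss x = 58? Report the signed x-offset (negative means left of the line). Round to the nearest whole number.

≈ 62

Total weight = 3 + 5 + 3 + 7 + 2 = 20.
x-moment: 3·197 + 5·74 + 3·98 + 7·159 + 2·16 = 2400; centroid 2400/20 ≈ 120.00.
Against x = 58, that's 120.00 − 58 = 62.00.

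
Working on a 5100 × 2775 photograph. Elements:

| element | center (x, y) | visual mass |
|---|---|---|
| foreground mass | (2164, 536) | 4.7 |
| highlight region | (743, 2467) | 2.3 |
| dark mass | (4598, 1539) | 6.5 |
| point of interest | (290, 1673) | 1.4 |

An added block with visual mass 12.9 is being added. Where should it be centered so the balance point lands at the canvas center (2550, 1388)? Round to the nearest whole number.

(2226, 1399)

New total weight: (4.7 + 2.3 + 6.5 + 1.4) + 12.9 = 27.8.
Along x: (42172.7 + 12.9·x) / 27.8 = 2550 (existing moment 4.7·2164 + 2.3·743 + 6.5·4598 + 1.4·290 = 42172.7) ⇒ x = (70890.0 − 42172.7) / 12.9 ≈ 2226.15.
Along y: (20539.0 + 12.9·y) / 27.8 = 1388 (existing moment 4.7·536 + 2.3·2467 + 6.5·1539 + 1.4·1673 = 20539.0) ⇒ y = (38586.4 − 20539.0) / 12.9 ≈ 1399.02.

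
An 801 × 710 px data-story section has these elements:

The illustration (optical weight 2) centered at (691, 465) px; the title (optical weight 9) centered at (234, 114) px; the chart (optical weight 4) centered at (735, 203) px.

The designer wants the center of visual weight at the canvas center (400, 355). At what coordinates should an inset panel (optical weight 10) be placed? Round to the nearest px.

After adding the inset panel, total weight = 2 + 9 + 4 + 10 = 25.
x: need Σw·x = 25·400 = 10000. Existing = 2·691 + 9·234 + 4·735 = 6428. Remainder 3572 / 10 ≈ 357.20.
y: need Σw·y = 25·355 = 8875. Existing = 2·465 + 9·114 + 4·203 = 2768. Remainder 6107 / 10 ≈ 610.70.

(357, 611)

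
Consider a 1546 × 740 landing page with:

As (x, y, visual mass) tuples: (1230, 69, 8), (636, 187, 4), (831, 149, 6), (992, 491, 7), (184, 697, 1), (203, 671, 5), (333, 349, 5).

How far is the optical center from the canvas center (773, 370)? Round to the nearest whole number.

≈ 56

Σw = 8 + 4 + 6 + 7 + 1 + 5 + 5 = 36.
Σw·x = 27178; x̄ = 27178/36 ≈ 754.94.
y: moment 11428 / weight 36 ≈ 317.44
Offset from (773, 370): Δx ≈ -18.06, Δy ≈ -52.56; distance = √(Δx² + Δy²) ≈ 55.57.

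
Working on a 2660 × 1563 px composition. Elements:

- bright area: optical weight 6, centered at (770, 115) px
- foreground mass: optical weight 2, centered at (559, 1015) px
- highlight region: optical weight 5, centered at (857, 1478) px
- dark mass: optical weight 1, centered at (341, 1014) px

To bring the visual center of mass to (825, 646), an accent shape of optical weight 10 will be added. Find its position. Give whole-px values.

New total weight: (6 + 2 + 5 + 1) + 10 = 24.
Along x: (10364 + 10·x) / 24 = 825 (existing moment 6·770 + 2·559 + 5·857 + 1·341 = 10364) ⇒ x = (19800 − 10364) / 10 ≈ 943.60.
Along y: (11124 + 10·y) / 24 = 646 (existing moment 6·115 + 2·1015 + 5·1478 + 1·1014 = 11124) ⇒ y = (15504 − 11124) / 10 ≈ 438.00.

(944, 438)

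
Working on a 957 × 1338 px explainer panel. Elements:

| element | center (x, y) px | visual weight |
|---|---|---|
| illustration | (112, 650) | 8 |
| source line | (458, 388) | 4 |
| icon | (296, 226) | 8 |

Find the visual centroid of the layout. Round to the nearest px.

Weights sum to 8 + 4 + 8 = 20.
x-moment: 8·112 + 4·458 + 8·296 = 5096; centroid 5096/20 ≈ 254.80.
y-moment: 8·650 + 4·388 + 8·226 = 8560; centroid 8560/20 ≈ 428.00.

(255, 428)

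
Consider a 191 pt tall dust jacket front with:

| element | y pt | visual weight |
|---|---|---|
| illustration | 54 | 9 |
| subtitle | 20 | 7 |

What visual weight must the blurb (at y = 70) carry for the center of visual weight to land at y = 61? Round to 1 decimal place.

Fixed elements: Σw = 9 + 7 = 16, Σw·y = 9·54 + 7·20 = 626.
Balance at y = 61 requires (626 + w·70) / (16 + w) = 61.
So w = (61·16 − 626)/(70 − 61) = 350/9 ≈ 38.89.

w ≈ 38.9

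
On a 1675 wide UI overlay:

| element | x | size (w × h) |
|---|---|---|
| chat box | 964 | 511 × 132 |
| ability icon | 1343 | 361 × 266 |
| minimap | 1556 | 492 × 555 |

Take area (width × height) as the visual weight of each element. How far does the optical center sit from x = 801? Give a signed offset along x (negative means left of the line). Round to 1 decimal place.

Areas: chat box 511·132 = 67452, ability icon 361·266 = 96026, minimap 492·555 = 273060. Total weight = 436538.
Σw·x = 67452·964 + 96026·1343 + 273060·1556 = 618868006, so x̄ = 618868006/436538 ≈ 1417.67.
Against x = 801, that's 1417.67 − 801 = 616.67.

≈ 616.7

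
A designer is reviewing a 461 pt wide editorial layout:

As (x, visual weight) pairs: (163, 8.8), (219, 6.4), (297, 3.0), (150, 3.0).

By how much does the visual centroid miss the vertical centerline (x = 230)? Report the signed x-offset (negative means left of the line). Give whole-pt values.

Total weight = 8.8 + 6.4 + 3.0 + 3.0 = 21.2.
Σw·x = 8.8·163 + 6.4·219 + 3.0·297 + 3.0·150 = 4177.0, so x̄ = 4177.0/21.2 ≈ 197.03.
Offset from x = 230: 197.03 − 230 ≈ -32.97.

≈ -33 pt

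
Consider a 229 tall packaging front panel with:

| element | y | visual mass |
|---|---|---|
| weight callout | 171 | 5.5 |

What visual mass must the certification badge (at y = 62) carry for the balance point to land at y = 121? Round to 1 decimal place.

w ≈ 4.7

The single fixed element contributes weight 5.5, moment 5.5·171 = 940.5.
For the centroid to hit 121: (940.5 + w·62) / (5.5 + w) = 121.
Rearranging, w·(62 − 121) = 121·5.5 − 940.5 = -275.0, so w ≈ -275.0/-59 = 4.66.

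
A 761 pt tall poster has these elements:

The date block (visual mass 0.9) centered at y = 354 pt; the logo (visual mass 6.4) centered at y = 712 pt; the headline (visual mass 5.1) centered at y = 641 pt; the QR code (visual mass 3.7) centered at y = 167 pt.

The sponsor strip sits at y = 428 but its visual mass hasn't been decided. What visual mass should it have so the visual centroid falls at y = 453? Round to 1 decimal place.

w ≈ 58.8

Known weights sum to 0.9 + 6.4 + 5.1 + 3.7 = 16.1; their moment is 0.9·354 + 6.4·712 + 5.1·641 + 3.7·167 = 8762.4.
Balance at y = 453 requires (8762.4 + w·428) / (16.1 + w) = 453.
Solving: w = (453·16.1 − 8762.4) / (428 − 453) = -1469.1 / -25 ≈ 58.76.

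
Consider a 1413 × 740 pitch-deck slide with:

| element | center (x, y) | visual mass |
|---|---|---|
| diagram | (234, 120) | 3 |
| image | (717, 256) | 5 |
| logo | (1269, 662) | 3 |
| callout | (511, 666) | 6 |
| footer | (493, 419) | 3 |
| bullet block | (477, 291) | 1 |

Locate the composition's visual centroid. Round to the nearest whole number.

Σw = 3 + 5 + 3 + 6 + 3 + 1 = 21.
x-moment: 3·234 + 5·717 + 3·1269 + 6·511 + 3·493 + 1·477 = 13116; centroid 13116/21 ≈ 624.57.
y-moment: 3·120 + 5·256 + 3·662 + 6·666 + 3·419 + 1·291 = 9170; centroid 9170/21 ≈ 436.67.

(625, 437)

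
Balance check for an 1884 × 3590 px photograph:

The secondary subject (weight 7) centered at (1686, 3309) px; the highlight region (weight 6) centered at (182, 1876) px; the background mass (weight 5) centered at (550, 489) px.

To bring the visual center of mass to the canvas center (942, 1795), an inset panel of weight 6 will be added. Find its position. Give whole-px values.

After adding the inset panel, total weight = 7 + 6 + 5 + 6 = 24.
x: target moment 24×942 = 22608; current 7·1686 + 6·182 + 5·550 = 15644; the inset panel supplies 6964, so x = 6964/6 ≈ 1160.67.
y: target moment 24×1795 = 43080; current 7·3309 + 6·1876 + 5·489 = 36864; the inset panel supplies 6216, so y = 6216/6 ≈ 1036.00.

(1161, 1036)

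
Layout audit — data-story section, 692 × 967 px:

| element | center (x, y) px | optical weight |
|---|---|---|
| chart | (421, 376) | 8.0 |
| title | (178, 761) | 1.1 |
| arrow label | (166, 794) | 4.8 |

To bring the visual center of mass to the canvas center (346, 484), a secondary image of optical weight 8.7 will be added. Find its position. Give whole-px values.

After adding the secondary image, total weight = 8.0 + 1.1 + 4.8 + 8.7 = 22.6.
x: need Σw·x = 22.6·346 = 7819.6. Existing = 8.0·421 + 1.1·178 + 4.8·166 = 4360.6. Remainder 3459.0 / 8.7 ≈ 397.59.
y: need Σw·y = 22.6·484 = 10938.4. Existing = 8.0·376 + 1.1·761 + 4.8·794 = 7656.3. Remainder 3282.1 / 8.7 ≈ 377.25.

(398, 377)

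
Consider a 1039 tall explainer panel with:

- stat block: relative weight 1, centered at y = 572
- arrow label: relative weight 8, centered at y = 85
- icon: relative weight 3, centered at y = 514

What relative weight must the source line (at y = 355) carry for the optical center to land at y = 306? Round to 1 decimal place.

w ≈ 17.9

Existing Σw = 12 (1 + 8 + 3); existing moment 1·572 + 8·85 + 3·514 = 2794.
Balance at y = 306 requires (2794 + w·355) / (12 + w) = 306.
Rearranging, w·(355 − 306) = 306·12 − 2794 = 878, so w ≈ 878/49 = 17.92.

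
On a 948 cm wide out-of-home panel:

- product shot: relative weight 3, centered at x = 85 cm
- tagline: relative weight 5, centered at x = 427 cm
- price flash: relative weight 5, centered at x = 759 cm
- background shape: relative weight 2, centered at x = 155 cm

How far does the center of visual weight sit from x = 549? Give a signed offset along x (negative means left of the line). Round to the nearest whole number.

Weights sum to 3 + 5 + 5 + 2 = 15.
x: (3·85 + 5·427 + 5·759 + 2·155) / 15 = 6495 / 15 ≈ 433.00
Difference: 433.00 − 549 ≈ -116.00.

≈ -116 cm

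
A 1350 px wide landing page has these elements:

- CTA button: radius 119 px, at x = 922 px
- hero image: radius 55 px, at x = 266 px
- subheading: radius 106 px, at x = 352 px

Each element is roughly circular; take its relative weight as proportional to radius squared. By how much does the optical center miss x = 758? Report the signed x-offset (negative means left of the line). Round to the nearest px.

≈ -131 px

Weights ∝ r²: CTA button 119² = 14161, hero image 55² = 3025, subheading 106² = 11236; Σw = 28422.
x: (14161·922 + 3025·266 + 11236·352) / 28422 = 17816164 / 28422 ≈ 626.84
Difference: 626.84 − 758 ≈ -131.16.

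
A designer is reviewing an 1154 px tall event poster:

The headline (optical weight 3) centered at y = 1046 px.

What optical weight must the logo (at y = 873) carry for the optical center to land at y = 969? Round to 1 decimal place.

w ≈ 2.4

The single fixed element contributes weight 3, moment 3·1046 = 3138.
For the centroid to hit 969: (3138 + w·873) / (3 + w) = 969.
Rearranging, w·(873 − 969) = 969·3 − 3138 = -231, so w ≈ -231/-96 = 2.41.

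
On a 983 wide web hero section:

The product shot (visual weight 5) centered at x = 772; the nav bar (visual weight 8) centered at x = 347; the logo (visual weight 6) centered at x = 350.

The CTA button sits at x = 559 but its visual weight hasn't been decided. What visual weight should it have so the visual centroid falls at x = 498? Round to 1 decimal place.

Known weights sum to 5 + 8 + 6 = 19; their moment is 5·772 + 8·347 + 6·350 = 8736.
For the centroid to hit 498: (8736 + w·559) / (19 + w) = 498.
Solving: w = (498·19 − 8736) / (559 − 498) = 726 / 61 ≈ 11.90.

w ≈ 11.9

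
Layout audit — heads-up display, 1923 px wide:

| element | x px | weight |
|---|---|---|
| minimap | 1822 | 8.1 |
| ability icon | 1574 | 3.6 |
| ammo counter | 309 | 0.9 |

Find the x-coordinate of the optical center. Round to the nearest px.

Σw = 8.1 + 3.6 + 0.9 = 12.6.
Σw·x = 8.1·1822 + 3.6·1574 + 0.9·309 = 20702.7, so x̄ = 20702.7/12.6 ≈ 1643.07.

x ≈ 1643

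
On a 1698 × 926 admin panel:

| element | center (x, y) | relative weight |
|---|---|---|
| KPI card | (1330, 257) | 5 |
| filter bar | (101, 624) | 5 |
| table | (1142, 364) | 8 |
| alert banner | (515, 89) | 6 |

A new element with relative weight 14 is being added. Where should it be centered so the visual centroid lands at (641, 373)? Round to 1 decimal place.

(355.5, 451.6)

With the new element, Σw becomes 5 + 5 + 8 + 6 + 14 = 38.
Along x: (19381 + 14·x) / 38 = 641 (existing moment 5·1330 + 5·101 + 8·1142 + 6·515 = 19381) ⇒ x = (24358 − 19381) / 14 ≈ 355.50.
Along y: (7851 + 14·y) / 38 = 373 (existing moment 5·257 + 5·624 + 8·364 + 6·89 = 7851) ⇒ y = (14174 − 7851) / 14 ≈ 451.64.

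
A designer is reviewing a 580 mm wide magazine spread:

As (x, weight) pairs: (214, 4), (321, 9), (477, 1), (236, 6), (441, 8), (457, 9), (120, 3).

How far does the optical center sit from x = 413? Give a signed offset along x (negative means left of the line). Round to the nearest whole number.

≈ -72 mm

Weights sum to 4 + 9 + 1 + 6 + 8 + 9 + 3 = 40.
x: (4·214 + 9·321 + 1·477 + 6·236 + 8·441 + 9·457 + 3·120) / 40 = 13639 / 40 ≈ 340.98
Offset from x = 413: 340.98 − 413 ≈ -72.02.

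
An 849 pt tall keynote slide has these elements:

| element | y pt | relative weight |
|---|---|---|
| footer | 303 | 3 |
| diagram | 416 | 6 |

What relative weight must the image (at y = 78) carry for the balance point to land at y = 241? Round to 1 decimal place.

Fixed elements: Σw = 3 + 6 = 9, Σw·y = 3·303 + 6·416 = 3405.
Balance at y = 241 requires (3405 + w·78) / (9 + w) = 241.
Rearranging, w·(78 − 241) = 241·9 − 3405 = -1236, so w ≈ -1236/-163 = 7.58.

w ≈ 7.6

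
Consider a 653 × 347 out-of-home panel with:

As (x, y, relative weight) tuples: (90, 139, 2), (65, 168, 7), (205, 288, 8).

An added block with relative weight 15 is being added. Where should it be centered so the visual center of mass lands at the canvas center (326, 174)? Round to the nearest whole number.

After adding the added block, total weight = 2 + 7 + 8 + 15 = 32.
x: need Σw·x = 32·326 = 10432. Existing = 2·90 + 7·65 + 8·205 = 2275. Remainder 8157 / 15 ≈ 543.80.
y: need Σw·y = 32·174 = 5568. Existing = 2·139 + 7·168 + 8·288 = 3758. Remainder 1810 / 15 ≈ 120.67.

(544, 121)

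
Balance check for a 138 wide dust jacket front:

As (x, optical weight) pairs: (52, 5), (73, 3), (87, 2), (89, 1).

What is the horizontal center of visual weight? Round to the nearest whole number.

Σw = 5 + 3 + 2 + 1 = 11.
x-moment: 5·52 + 3·73 + 2·87 + 1·89 = 742; centroid 742/11 ≈ 67.45.

x ≈ 67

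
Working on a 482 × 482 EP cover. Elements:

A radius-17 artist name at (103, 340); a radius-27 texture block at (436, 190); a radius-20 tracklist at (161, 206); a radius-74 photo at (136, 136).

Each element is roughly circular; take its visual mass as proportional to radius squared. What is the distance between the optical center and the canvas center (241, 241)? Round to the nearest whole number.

r² weights: artist name 17² = 289, texture block 27² = 729, tracklist 20² = 400, photo 74² = 5476. Total = 6894.
Σw·x = 289·103 + 729·436 + 400·161 + 5476·136 = 1156747, so x̄ = 1156747/6894 ≈ 167.79.
Σw·y = 289·340 + 729·190 + 400·206 + 5476·136 = 1063906, so ȳ = 1063906/6894 ≈ 154.32.
Relative to (241, 241): Δ = (-73.21, -86.68); |Δ| = √(-73.21² + -86.68²) ≈ 113.46.

≈ 113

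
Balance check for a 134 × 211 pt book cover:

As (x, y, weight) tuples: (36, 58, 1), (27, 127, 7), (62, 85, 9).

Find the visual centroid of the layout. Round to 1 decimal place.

Total weight = 1 + 7 + 9 = 17.
Σw·x = 1·36 + 7·27 + 9·62 = 783, so x̄ = 783/17 ≈ 46.06.
Σw·y = 1·58 + 7·127 + 9·85 = 1712, so ȳ = 1712/17 ≈ 100.71.

(46.1, 100.7)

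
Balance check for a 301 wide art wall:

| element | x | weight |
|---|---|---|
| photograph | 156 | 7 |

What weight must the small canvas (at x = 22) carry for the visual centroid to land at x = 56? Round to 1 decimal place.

w ≈ 20.6

Known: weight 7 with moment 7·156 = 1092.
Set Σw·x/Σw = 56: (1092 + 22w) = 56·(7 + w).
Rearranging, w·(22 − 56) = 56·7 − 1092 = -700, so w ≈ -700/-34 = 20.59.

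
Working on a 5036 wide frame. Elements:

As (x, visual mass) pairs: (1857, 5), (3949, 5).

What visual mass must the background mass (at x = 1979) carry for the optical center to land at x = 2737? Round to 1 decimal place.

Existing Σw = 10 (5 + 5); existing moment 5·1857 + 5·3949 = 29030.
Set Σw·x/Σw = 2737: (29030 + 1979w) = 2737·(10 + w).
So w = (2737·10 − 29030)/(1979 − 2737) = -1660/-758 ≈ 2.19.

w ≈ 2.2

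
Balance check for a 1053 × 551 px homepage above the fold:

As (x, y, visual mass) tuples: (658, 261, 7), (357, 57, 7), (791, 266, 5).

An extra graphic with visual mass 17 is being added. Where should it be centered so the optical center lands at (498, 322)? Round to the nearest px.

(404, 473)

After adding the extra graphic, total weight = 7 + 7 + 5 + 17 = 36.
Along x: (11060 + 17·x) / 36 = 498 (existing moment 7·658 + 7·357 + 5·791 = 11060) ⇒ x = (17928 − 11060) / 17 ≈ 404.00.
Along y: (3556 + 17·y) / 36 = 322 (existing moment 7·261 + 7·57 + 5·266 = 3556) ⇒ y = (11592 − 3556) / 17 ≈ 472.71.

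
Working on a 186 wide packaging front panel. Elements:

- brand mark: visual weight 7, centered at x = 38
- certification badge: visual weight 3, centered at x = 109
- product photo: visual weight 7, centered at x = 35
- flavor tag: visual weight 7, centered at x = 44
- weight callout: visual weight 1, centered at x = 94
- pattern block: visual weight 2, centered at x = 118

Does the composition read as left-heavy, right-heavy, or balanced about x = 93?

left-heavy

Total weight = 7 + 3 + 7 + 7 + 1 + 2 = 27.
Σw·x = 1476; x̄ = 1476/27 ≈ 54.67.
Since 54.7 is left of 93, the composition reads left-heavy.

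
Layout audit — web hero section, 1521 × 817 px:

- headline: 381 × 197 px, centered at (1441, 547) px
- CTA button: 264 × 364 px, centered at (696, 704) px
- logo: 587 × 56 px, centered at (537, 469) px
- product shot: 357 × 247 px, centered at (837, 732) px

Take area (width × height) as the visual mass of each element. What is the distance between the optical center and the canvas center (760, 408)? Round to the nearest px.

Areas: headline 381·197 = 75057, CTA button 264·364 = 96096, logo 587·56 = 32872, product shot 357·247 = 88179. Total weight = 292204.
x: (75057·1441 + 96096·696 + 32872·537 + 88179·837) / 292204 = 266498040 / 292204 ≈ 912.03
y: (75057·547 + 96096·704 + 32872·469 + 88179·732) / 292204 = 188671759 / 292204 ≈ 645.69
Relative to (760, 408): Δ = (152.03, 237.69); |Δ| = √(152.03² + 237.69²) ≈ 282.15.

≈ 282 px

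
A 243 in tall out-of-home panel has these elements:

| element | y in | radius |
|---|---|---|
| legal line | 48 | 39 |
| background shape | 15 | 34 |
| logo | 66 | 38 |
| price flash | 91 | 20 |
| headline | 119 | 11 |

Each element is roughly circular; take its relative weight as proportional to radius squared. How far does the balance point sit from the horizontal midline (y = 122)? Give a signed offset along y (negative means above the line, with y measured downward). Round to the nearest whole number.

Weights ∝ r²: legal line 39² = 1521, background shape 34² = 1156, logo 38² = 1444, price flash 20² = 400, headline 11² = 121; Σw = 4642.
y: (1521·48 + 1156·15 + 1444·66 + 400·91 + 121·119) / 4642 = 236451 / 4642 ≈ 50.94
Offset from y = 122: 50.94 − 122 ≈ -71.06.

≈ -71 in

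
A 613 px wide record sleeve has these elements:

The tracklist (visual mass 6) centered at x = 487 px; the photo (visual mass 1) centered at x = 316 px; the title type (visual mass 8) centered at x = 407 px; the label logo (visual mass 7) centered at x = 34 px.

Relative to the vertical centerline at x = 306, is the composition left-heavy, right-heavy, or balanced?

balanced

Weights sum to 6 + 1 + 8 + 7 = 22.
x: (6·487 + 1·316 + 8·407 + 7·34) / 22 = 6732 / 22 ≈ 306.00
That equals the midline 306 — balanced.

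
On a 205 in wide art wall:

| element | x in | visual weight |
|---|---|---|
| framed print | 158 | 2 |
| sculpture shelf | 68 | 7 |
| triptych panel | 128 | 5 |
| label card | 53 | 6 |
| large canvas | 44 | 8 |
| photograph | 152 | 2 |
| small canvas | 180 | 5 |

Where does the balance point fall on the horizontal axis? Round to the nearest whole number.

x ≈ 94

Σw = 2 + 7 + 5 + 6 + 8 + 2 + 5 = 35.
x: (2·158 + 7·68 + 5·128 + 6·53 + 8·44 + 2·152 + 5·180) / 35 = 3306 / 35 ≈ 94.46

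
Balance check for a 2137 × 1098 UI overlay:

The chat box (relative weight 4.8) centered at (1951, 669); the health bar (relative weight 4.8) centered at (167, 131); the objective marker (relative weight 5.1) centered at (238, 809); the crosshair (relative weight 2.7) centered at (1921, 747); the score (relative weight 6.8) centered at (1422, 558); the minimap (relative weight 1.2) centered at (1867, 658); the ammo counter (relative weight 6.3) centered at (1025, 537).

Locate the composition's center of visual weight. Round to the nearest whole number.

Σw = 4.8 + 4.8 + 5.1 + 2.7 + 6.8 + 1.2 + 6.3 = 31.7.
Σw·x = 4.8·1951 + 4.8·167 + 5.1·238 + 2.7·1921 + 6.8·1422 + 1.2·1867 + 6.3·1025 = 34934.4, so x̄ = 34934.4/31.7 ≈ 1102.03.
Σw·y = 4.8·669 + 4.8·131 + 5.1·809 + 2.7·747 + 6.8·558 + 1.2·658 + 6.3·537 = 17949.9, so ȳ = 17949.9/31.7 ≈ 566.24.

(1102, 566)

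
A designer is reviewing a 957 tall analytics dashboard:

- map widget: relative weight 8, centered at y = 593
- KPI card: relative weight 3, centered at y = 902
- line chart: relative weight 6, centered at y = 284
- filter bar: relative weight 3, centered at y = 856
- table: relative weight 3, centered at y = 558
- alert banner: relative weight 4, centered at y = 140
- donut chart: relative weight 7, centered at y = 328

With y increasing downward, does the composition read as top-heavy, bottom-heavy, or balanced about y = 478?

balanced

Σw = 8 + 3 + 6 + 3 + 3 + 4 + 7 = 34.
Σw·y = 8·593 + 3·902 + 6·284 + 3·856 + 3·558 + 4·140 + 7·328 = 16252, so ȳ = 16252/34 ≈ 478.00.
The centroid 478.00 matches the midline at 478, so the layout is balanced.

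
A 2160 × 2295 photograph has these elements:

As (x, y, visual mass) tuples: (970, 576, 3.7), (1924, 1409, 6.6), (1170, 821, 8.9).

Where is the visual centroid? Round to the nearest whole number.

(1391, 976)

Weights sum to 3.7 + 6.6 + 8.9 = 19.2.
x-moment: 3.7·970 + 6.6·1924 + 8.9·1170 = 26700.4; centroid 26700.4/19.2 ≈ 1390.65.
y-moment: 3.7·576 + 6.6·1409 + 8.9·821 = 18737.5; centroid 18737.5/19.2 ≈ 975.91.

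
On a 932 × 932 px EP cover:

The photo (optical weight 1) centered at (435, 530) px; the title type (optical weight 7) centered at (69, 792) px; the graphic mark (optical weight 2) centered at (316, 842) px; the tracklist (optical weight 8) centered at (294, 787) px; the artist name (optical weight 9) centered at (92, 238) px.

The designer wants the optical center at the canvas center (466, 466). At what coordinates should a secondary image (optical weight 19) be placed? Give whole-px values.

(879, 276)

With the secondary image, Σw becomes 1 + 7 + 2 + 8 + 9 + 19 = 46.
Along x: (4730 + 19·x) / 46 = 466 (existing moment 1·435 + 7·69 + 2·316 + 8·294 + 9·92 = 4730) ⇒ x = (21436 − 4730) / 19 ≈ 879.26.
Along y: (16196 + 19·y) / 46 = 466 (existing moment 1·530 + 7·792 + 2·842 + 8·787 + 9·238 = 16196) ⇒ y = (21436 − 16196) / 19 ≈ 275.79.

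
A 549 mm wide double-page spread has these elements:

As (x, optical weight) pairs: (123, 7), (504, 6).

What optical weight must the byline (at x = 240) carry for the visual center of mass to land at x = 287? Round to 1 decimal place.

Existing Σw = 13 (7 + 6); existing moment 7·123 + 6·504 = 3885.
For the centroid to hit 287: (3885 + w·240) / (13 + w) = 287.
Solving: w = (287·13 − 3885) / (240 − 287) = -154 / -47 ≈ 3.28.

w ≈ 3.3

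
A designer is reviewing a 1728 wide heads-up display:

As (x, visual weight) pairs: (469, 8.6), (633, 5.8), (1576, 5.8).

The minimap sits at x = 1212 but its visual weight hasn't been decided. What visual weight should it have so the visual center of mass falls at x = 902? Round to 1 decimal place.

Existing Σw = 20.2 (8.6 + 5.8 + 5.8); existing moment 8.6·469 + 5.8·633 + 5.8·1576 = 16845.6.
Balance at x = 902 requires (16845.6 + w·1212) / (20.2 + w) = 902.
So w = (902·20.2 − 16845.6)/(1212 − 902) = 1374.8/310 ≈ 4.43.

w ≈ 4.4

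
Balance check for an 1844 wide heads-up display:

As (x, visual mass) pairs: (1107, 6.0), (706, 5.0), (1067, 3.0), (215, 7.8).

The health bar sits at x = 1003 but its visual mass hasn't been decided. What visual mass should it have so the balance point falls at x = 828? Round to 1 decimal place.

Known weights sum to 6.0 + 5.0 + 3.0 + 7.8 = 21.8; their moment is 6.0·1107 + 5.0·706 + 3.0·1067 + 7.8·215 = 15050.0.
For the centroid to hit 828: (15050.0 + w·1003) / (21.8 + w) = 828.
Rearranging, w·(1003 − 828) = 828·21.8 − 15050.0 = 3000.4, so w ≈ 3000.4/175 = 17.15.

w ≈ 17.1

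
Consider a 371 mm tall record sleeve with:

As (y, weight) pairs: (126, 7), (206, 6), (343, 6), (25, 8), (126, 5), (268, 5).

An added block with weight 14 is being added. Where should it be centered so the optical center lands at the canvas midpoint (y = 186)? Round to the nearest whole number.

After adding the added block, total weight = 7 + 6 + 6 + 8 + 5 + 5 + 14 = 51.
y: target moment 51×186 = 9486; current 7·126 + 6·206 + 6·343 + 8·25 + 5·126 + 5·268 = 6346; the added block supplies 3140, so y = 3140/14 ≈ 224.29.

y ≈ 224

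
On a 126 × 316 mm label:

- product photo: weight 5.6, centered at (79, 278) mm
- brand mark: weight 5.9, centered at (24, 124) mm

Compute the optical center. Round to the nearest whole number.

Σw = 5.6 + 5.9 = 11.5.
x-moment: 5.6·79 + 5.9·24 = 584.0; centroid 584.0/11.5 ≈ 50.78.
y-moment: 5.6·278 + 5.9·124 = 2288.4; centroid 2288.4/11.5 ≈ 198.99.

(51, 199)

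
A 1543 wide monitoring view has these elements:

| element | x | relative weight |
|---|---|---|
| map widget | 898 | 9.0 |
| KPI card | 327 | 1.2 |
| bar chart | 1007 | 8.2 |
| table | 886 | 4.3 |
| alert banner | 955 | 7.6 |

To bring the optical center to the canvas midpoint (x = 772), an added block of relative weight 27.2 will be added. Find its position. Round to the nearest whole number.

After adding the added block, total weight = 9.0 + 1.2 + 8.2 + 4.3 + 7.6 + 27.2 = 57.5.
Along x: (27799.6 + 27.2·x) / 57.5 = 772 (existing moment 9.0·898 + 1.2·327 + 8.2·1007 + 4.3·886 + 7.6·955 = 27799.6) ⇒ x = (44390.0 − 27799.6) / 27.2 ≈ 609.94.

x ≈ 610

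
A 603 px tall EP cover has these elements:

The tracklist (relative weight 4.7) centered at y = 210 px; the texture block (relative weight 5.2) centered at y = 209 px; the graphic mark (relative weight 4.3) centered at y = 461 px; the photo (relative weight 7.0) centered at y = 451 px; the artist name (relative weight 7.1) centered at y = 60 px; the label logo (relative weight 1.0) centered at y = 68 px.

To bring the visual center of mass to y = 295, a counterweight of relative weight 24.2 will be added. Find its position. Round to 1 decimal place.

New total weight: (4.7 + 5.2 + 4.3 + 7.0 + 7.1 + 1.0) + 24.2 = 53.5.
y: need Σw·y = 53.5·295 = 15782.5. Existing = 4.7·210 + 5.2·209 + 4.3·461 + 7.0·451 + 7.1·60 + 1.0·68 = 7707.1. Remainder 8075.4 / 24.2 ≈ 333.69.

y ≈ 333.7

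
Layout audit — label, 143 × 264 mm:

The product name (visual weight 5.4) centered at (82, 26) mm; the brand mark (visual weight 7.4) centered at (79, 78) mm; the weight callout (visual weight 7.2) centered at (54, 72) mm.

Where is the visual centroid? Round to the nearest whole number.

(71, 62)

Σw = 5.4 + 7.4 + 7.2 = 20.0.
x-moment: 5.4·82 + 7.4·79 + 7.2·54 = 1416.2; centroid 1416.2/20.0 ≈ 70.81.
y-moment: 5.4·26 + 7.4·78 + 7.2·72 = 1236.0; centroid 1236.0/20.0 ≈ 61.80.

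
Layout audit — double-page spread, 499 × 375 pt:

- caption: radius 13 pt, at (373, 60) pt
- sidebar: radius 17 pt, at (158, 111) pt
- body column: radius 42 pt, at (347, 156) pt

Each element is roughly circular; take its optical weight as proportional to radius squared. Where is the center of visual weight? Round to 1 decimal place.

r² weights: caption 13² = 169, sidebar 17² = 289, body column 42² = 1764. Total = 2222.
x-moment: 169·373 + 289·158 + 1764·347 = 720807; centroid 720807/2222 ≈ 324.40.
y-moment: 169·60 + 289·111 + 1764·156 = 317403; centroid 317403/2222 ≈ 142.85.

(324.4, 142.8)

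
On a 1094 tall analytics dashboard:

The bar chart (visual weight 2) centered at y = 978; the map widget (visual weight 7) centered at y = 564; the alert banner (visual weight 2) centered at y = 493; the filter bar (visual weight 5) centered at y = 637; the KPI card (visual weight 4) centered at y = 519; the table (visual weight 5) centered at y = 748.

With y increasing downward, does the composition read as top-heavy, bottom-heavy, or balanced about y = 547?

Total weight = 2 + 7 + 2 + 5 + 4 + 5 = 25.
Σw·y = 2·978 + 7·564 + 2·493 + 5·637 + 4·519 + 5·748 = 15891, so ȳ = 15891/25 ≈ 635.64.
635.6 lies below (larger y than) the midline 547, so the layout is bottom-heavy.

bottom-heavy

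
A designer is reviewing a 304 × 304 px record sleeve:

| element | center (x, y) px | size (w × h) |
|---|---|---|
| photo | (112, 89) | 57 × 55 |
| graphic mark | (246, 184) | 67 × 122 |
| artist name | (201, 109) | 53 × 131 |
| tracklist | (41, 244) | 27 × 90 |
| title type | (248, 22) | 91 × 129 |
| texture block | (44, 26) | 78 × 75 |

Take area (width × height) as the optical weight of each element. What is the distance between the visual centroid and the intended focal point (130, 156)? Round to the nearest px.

≈ 83 px

Areas → weights: photo 57·55 = 3135, graphic mark 67·122 = 8174, artist name 53·131 = 6943, tracklist 27·90 = 2430, title type 91·129 = 11739, texture block 78·75 = 5850; Σw = 38271.
x-moment: 3135·112 + 8174·246 + 6943·201 + 2430·41 + 11739·248 + 5850·44 = 7025769; centroid 7025769/38271 ≈ 183.58.
y-moment: 3135·89 + 8174·184 + 6943·109 + 2430·244 + 11739·22 + 5850·26 = 3543096; centroid 3543096/38271 ≈ 92.58.
Offset from (130, 156): Δx ≈ 53.58, Δy ≈ -63.42; distance = √(Δx² + Δy²) ≈ 83.02.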